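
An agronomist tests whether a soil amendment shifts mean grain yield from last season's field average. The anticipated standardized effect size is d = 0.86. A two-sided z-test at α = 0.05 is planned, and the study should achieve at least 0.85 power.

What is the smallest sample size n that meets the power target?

For power 0.85 need Φ(δ − z_{0.025}) = 0.85, so δ = z_{0.025} + z_{0.15} = 1.960 + 1.036 = 2.996.
(For δ > 0 the lower-tail rejection region contributes negligibly to power, so the one-term inversion is standard.)
δ = d·√n ⇒ n = (δ/d)² = (2.996 / 0.86)² = 12.14.
Round up to the next whole unit.

n = 13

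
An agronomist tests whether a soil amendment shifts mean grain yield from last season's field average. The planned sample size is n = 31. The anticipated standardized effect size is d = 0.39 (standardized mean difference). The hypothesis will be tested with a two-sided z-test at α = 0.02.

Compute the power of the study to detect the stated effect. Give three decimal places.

Power ≈ 0.438

Noncentrality parameter: δ = d·√n = 0.39 × √31 = 2.1714
Critical value for a two-sided test at α = 0.02: z_{α/2} = 2.326.
Power = Φ(δ − 2.326) + Φ(−δ − 2.326) = Φ(-0.155) + Φ(-4.498) = 0.4384 + 0.0000 = 0.4384.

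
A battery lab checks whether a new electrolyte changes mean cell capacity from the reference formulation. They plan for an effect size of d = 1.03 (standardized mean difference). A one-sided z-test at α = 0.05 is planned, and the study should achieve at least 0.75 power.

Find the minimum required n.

n = 6

For power 0.75 need Φ(δ − z_{0.05}) = 0.75, so δ = z_{0.05} + z_{0.25} = 1.645 + 0.674 = 2.319.
δ = d·√n ⇒ n = (δ/d)² = (2.319 / 1.03)² = 5.07.
Rounding up, n = 6.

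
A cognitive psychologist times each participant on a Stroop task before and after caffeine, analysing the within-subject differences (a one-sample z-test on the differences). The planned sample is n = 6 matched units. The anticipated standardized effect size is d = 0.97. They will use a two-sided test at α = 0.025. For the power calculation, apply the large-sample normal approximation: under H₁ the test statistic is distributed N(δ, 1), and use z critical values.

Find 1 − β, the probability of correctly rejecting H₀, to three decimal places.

Power ≈ 0.554

Noncentrality parameter: δ = d·√n = 0.97 × √6 = 2.3760
Critical value for a two-sided test at α = 0.025: z_{α/2} = 2.241.
Power = Φ(δ − 2.241) + Φ(−δ − 2.241) = Φ(0.135) + Φ(-4.617) = 0.5535 + 0.0000 = 0.5535.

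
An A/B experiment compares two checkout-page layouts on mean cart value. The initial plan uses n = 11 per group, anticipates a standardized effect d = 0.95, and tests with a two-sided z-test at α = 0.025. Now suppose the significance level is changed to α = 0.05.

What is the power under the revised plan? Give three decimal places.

δ = d·√(n/2) = 0.95 × √(11/2) = 2.2279 (unchanged). New critical value: z_{0.025} = 1.960.
Revised power = Φ(δ − 1.960) + Φ(−δ − 1.960) = Φ(0.268) + Φ(-4.188) = 0.6056 + 0.0000 = 0.6057.

Power ≈ 0.606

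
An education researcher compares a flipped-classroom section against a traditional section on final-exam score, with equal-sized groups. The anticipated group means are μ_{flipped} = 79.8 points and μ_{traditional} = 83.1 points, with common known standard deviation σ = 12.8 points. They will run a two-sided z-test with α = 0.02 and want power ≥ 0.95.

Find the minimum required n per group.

Standardized effect: d = |μ_{flipped} − μ_{traditional}| / σ = |79.8 − 83.1| / 12.8 = 0.2578
For power 0.95 need Φ(δ − z_{0.01}) = 0.95, so δ = z_{0.01} + z_{0.05} = 2.326 + 1.645 = 3.971.
(Ignoring the negligible lower-tail rejection probability gives the usual closed-form inversion.)
δ = d·√(n/2) ⇒ n = 2(δ/d)² = 2 × (3.971 / 0.2578)² = 474.53.
Rounding up, n = 475 per group.

n = 475 per group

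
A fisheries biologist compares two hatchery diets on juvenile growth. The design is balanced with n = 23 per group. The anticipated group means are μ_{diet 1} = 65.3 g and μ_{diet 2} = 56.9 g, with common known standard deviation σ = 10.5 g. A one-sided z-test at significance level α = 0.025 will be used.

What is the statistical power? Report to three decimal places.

Standardized effect: d = |μ_{diet 1} − μ_{diet 2}| / σ = |65.3 − 56.9| / 10.5 = 0.8000
Noncentrality parameter: δ = d·√(n/2) = 0.8000 × √(23/2) = 2.7129
One-sided α = 0.025 → critical value z_{0.025} = 1.960.
Power = P(Z > 1.960 − δ) = Φ(0.753) = 0.7743.

Power ≈ 0.774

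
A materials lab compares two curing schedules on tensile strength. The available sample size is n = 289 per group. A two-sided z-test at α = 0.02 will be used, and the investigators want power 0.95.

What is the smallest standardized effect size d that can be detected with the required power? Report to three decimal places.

d ≈ 0.330

Need Φ(δ − 2.326) = 0.95, so δ = 2.326 + 1.645 = 3.971.
(Lower-tail contribution to power is negligible for δ > 0.)
δ = d·√(n/2) ⇒ d = δ/√(n/2) = 3.971/√(289/2) = 0.3304.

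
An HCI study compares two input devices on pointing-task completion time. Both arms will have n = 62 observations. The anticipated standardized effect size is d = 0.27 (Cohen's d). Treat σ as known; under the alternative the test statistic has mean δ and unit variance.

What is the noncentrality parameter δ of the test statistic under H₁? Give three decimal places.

The noncentrality parameter scales effect size by the design's sample-size factor: δ = d·√(n/2) = 0.27 × √(62/2) = 1.5033

δ ≈ 1.503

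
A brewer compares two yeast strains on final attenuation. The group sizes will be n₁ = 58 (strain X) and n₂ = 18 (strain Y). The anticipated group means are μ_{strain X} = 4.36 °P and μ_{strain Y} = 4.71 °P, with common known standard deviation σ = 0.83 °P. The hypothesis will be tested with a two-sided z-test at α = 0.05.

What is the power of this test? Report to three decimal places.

Standardized effect: d = |μ_{strain X} − μ_{strain Y}| / σ = |4.36 − 4.71| / 0.83 = 0.4217
Noncentrality parameter: λ = d / √(1/n₁ + 1/n₂) = 0.4217 / √(1/58 + 1/18) = 1.5629
Critical value for a two-sided test at α = 0.05: z_{α/2} = 1.960.
Power = Φ(λ − 1.960) + Φ(−λ − 1.960) = Φ(-0.397) + Φ(-3.523) = 0.3457 + 0.0002 = 0.3459.

Power ≈ 0.346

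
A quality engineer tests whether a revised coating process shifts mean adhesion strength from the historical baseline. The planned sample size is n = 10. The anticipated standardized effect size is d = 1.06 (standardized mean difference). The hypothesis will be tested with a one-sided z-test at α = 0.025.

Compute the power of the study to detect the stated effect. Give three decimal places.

Power ≈ 0.918

Noncentrality parameter: δ = d·√n = 1.06 × √10 = 3.3520
One-sided α = 0.025 → critical value z_{0.025} = 1.960.
Power = P(Z > 1.960 − δ) = Φ(1.392) = 0.9180.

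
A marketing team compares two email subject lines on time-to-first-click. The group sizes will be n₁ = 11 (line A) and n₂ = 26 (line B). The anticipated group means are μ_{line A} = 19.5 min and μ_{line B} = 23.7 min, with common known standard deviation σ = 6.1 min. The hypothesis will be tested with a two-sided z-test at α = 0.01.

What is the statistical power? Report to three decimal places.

Power ≈ 0.254

Standardized effect: d = |μ_{line A} − μ_{line B}| / σ = |19.5 − 23.7| / 6.1 = 0.6885
Noncentrality parameter: δ = d / √(1/n₁ + 1/n₂) = 0.6885 / √(1/11 + 1/26) = 1.9143
Two-sided α = 0.01 → critical value z_{0.005} = 2.576.
Power = Φ(δ − 2.576) + Φ(−δ − 2.576) = Φ(-0.662) + Φ(-4.490) = 0.2541 + 0.0000 = 0.2541.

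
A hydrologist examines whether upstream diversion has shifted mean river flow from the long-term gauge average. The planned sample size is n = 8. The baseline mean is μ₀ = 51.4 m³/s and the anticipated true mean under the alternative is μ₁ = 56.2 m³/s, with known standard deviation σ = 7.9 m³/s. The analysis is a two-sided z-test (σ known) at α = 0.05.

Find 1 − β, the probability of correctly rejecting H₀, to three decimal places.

Standardized effect: d = |μ₁ − μ₀| / σ = |56.2 − 51.4| / 7.9 = 0.6076
Noncentrality parameter: δ = d·√n = 0.6076 × √8 = 1.7185
Critical value for a two-sided test at α = 0.05: z_{α/2} = 1.960.
Power = Φ(δ − 1.960) + Φ(−δ − 1.960) = Φ(-0.241) + Φ(-3.679) = 0.4046 + 0.0001 = 0.4047.

Power ≈ 0.405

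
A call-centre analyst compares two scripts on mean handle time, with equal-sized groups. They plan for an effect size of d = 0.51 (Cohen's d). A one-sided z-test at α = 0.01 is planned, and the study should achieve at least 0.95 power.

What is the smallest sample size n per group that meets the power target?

n = 122 per group

For power 0.95 need Φ(δ − z_{0.01}) = 0.95, so δ = z_{0.01} + z_{0.05} = 2.326 + 1.645 = 3.971.
δ = d·√(n/2) ⇒ n = 2(δ/d)² = 2 × (3.971 / 0.51)² = 121.26.
Rounding up, n = 122 per group.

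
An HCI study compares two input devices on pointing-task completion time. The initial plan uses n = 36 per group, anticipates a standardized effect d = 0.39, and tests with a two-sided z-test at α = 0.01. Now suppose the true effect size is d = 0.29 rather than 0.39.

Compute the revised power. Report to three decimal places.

Power ≈ 0.089

With d = 0.29: δ = d·√(n/2) = 0.29 × √(36/2) = 1.2304. Critical value z_{0.005} = 2.576.
Revised power = Φ(δ − 2.576) + Φ(−δ − 2.576) = Φ(-1.345) + Φ(-3.806) = 0.0892 + 0.0001 = 0.0893.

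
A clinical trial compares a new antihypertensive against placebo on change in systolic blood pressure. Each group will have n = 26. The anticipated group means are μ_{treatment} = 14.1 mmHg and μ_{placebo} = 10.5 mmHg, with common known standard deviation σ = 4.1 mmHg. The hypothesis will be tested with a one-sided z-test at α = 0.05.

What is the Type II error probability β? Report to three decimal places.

Standardized effect: d = |μ_{treatment} − μ_{placebo}| / σ = |14.1 − 10.5| / 4.1 = 0.8780
Noncentrality parameter: δ = d·√(n/2) = 0.8780 × √(26/2) = 3.1658
Critical value for a one-sided test at α = 0.05: z_α = 1.645.
Power = P(Z > 1.645 − δ) = Φ(1.521) = 0.9359.
Type II error: β = 1 − power = 1 − 0.9359 = 0.0641.

β ≈ 0.064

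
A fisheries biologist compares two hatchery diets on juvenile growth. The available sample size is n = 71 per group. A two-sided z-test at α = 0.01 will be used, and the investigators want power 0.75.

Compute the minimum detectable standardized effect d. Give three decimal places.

Required noncentrality: δ = z_{0.005} + z_{0.25} = 2.576 + 0.674 = 3.250.
(Lower-tail contribution to power is negligible for δ > 0.)
δ = d·√(n/2) ⇒ d = δ/√(n/2) = 3.250/√(71/2) = 0.5455.

d ≈ 0.546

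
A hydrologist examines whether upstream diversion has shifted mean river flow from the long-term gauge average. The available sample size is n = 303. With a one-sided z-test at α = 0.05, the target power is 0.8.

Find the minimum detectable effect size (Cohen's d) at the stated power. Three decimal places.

d ≈ 0.143

Need Φ(δ − 1.645) = 0.8, so δ = 1.645 + 0.842 = 2.486.
δ = d·√n ⇒ d = δ/√n = 2.486/√303 = 0.1428.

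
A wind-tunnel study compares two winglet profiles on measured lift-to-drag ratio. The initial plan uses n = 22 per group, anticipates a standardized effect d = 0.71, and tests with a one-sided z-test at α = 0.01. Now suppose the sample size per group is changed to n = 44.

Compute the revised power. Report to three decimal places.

With n = 44 per group: δ = d·√(n/2) = 0.71 × √(44/2) = 3.3302. Critical value z_{0.01} = 2.326.
Revised power = P(Z > 2.326 − δ) = Φ(1.004) = 0.8423.

Power ≈ 0.842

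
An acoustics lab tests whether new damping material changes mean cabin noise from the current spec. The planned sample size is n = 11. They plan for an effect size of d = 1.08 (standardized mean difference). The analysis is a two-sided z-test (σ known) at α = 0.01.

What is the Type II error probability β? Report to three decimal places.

Noncentrality parameter: δ = d·√n = 1.08 × √11 = 3.5820
Critical value for a two-sided test at α = 0.01: z_{α/2} = 2.576.
Power = Φ(δ − 2.576) + Φ(−δ − 2.576) = Φ(1.006) + Φ(-6.158) = 0.8428 + 0.0000 = 0.8428.
Type II error: β = 1 − power = 1 − 0.8428 = 0.1572.

β ≈ 0.157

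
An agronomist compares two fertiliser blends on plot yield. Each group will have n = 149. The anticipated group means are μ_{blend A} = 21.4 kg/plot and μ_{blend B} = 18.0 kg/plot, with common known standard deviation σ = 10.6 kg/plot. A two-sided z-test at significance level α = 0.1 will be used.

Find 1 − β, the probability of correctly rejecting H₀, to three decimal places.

Standardized effect: d = |μ_{blend A} − μ_{blend B}| / σ = |21.4 − 18.0| / 10.6 = 0.3208
Noncentrality parameter: δ = d·√(n/2) = 0.3208 × √(149/2) = 2.7685
Critical value for a two-sided test at α = 0.1: z_{α/2} = 1.645.
Power = Φ(δ − 1.645) + Φ(−δ − 1.645) = Φ(1.124) + Φ(-4.413) = 0.8694 + 0.0000 = 0.8694.

Power ≈ 0.869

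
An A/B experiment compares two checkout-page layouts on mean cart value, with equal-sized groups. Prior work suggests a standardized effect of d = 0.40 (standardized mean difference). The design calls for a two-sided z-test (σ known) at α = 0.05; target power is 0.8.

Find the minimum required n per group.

n = 99 per group

Set Φ(δ − 1.960) = 0.8; then δ − 1.960 = Φ⁻¹(0.8) = 0.842, giving δ = 2.802.
(The Φ(−δ − z_{α/2}) term is vanishingly small for δ > 0 and is dropped in the standard sample-size formula.)
δ = d·√(n/2) ⇒ n = 2(δ/d)² = 2 × (2.802 / 0.40)² = 98.11.
Round up to the next whole unit.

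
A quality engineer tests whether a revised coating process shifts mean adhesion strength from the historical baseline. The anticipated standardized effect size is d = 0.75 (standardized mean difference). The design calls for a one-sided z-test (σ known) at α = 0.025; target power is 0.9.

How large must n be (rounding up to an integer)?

For power 0.9 need Φ(δ − z_{0.025}) = 0.9, so δ = z_{0.025} + z_{0.10} = 1.960 + 1.282 = 3.242.
δ = d·√n ⇒ n = (δ/d)² = (3.242 / 0.75)² = 18.68.
Round up to the next whole unit.

n = 19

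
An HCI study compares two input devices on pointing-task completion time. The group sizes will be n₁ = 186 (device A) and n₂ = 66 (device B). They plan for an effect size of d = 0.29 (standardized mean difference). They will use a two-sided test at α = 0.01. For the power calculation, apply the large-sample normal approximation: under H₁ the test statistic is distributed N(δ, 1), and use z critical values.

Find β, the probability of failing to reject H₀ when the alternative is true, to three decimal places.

Noncentrality parameter: δ = d / √(1/n₁ + 1/n₂) = 0.29 / √(1/186 + 1/66) = 2.0241
Critical value for a two-sided test at α = 0.01: z_{α/2} = 2.576.
Power = Φ(δ − 2.576) + Φ(−δ − 2.576) = Φ(-0.552) + Φ(-4.600) = 0.2906 + 0.0000 = 0.2906.
Type II error: β = 1 − power = 1 − 0.2906 = 0.7094.

β ≈ 0.709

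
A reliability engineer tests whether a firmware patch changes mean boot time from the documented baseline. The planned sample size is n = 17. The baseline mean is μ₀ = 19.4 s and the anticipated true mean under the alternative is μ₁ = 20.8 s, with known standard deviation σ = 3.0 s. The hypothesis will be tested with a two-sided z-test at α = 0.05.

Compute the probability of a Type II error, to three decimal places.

β ≈ 0.514

Standardized effect: d = |μ₁ − μ₀| / σ = |20.8 − 19.4| / 3.0 = 0.4667
Noncentrality parameter: δ = d·√n = 0.4667 × √17 = 1.9241
Two-sided α = 0.05 → critical value z_{0.025} = 1.960.
Power = Φ(δ − 1.960) + Φ(−δ − 1.960) = Φ(-0.036) + Φ(-3.884) = 0.4857 + 0.0001 = 0.4858.
Type II error: β = 1 − power = 1 − 0.4858 = 0.5142.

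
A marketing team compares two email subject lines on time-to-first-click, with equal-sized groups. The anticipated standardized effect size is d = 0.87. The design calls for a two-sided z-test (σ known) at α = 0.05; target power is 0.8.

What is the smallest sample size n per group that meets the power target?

n = 21 per group

Set Φ(δ − 1.960) = 0.8; then δ − 1.960 = Φ⁻¹(0.8) = 0.842, giving δ = 2.802.
(Ignoring the negligible lower-tail rejection probability gives the usual closed-form inversion.)
δ = d·√(n/2) ⇒ n = 2(δ/d)² = 2 × (2.802 / 0.87)² = 20.74.
Round up to the next whole unit.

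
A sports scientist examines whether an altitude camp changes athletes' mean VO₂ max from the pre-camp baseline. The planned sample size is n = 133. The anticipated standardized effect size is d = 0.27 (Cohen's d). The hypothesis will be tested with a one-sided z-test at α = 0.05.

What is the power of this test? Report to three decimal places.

Power ≈ 0.929

Noncentrality parameter: δ = d·√n = 0.27 × √133 = 3.1138
One-sided α = 0.05 → critical value z_{0.05} = 1.645.
Power = Φ(δ − 1.645) = Φ(1.469) = 0.9291.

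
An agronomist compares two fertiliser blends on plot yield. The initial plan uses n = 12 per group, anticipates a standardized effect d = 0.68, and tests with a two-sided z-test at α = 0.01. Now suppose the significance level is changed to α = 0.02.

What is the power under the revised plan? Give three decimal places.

Power ≈ 0.254

δ = d·√(n/2) = 0.68 × √(12/2) = 1.6657 (unchanged). New critical value: z_{0.01} = 2.326.
Revised power = Φ(δ − 2.326) + Φ(−δ − 2.326) = Φ(-0.661) + Φ(-3.992) = 0.2544 + 0.0000 = 0.2544.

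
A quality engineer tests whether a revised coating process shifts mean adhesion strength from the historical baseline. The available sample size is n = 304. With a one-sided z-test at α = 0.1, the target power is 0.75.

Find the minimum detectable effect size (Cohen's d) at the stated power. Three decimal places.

Need Φ(δ − 1.282) = 0.75, so δ = 1.282 + 0.674 = 1.956.
δ = d·√n ⇒ d = δ/√n = 1.956/√304 = 0.1122.

d ≈ 0.112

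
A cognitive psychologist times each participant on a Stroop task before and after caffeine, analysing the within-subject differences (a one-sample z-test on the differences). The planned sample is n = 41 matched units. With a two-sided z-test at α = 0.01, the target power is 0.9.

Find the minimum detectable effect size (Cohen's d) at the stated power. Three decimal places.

d ≈ 0.602

Need Φ(δ − 2.576) = 0.9, so δ = 2.576 + 1.282 = 3.857.
(Lower-tail contribution to power is negligible for δ > 0.)
δ = d·√n ⇒ d = δ/√n = 3.857/√41 = 0.6024.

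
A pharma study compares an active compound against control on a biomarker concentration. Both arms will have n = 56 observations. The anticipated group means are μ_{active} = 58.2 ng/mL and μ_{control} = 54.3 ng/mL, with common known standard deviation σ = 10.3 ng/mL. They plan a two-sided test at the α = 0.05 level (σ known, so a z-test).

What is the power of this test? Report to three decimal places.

Power ≈ 0.517

Standardized effect: d = |μ_{active} − μ_{control}| / σ = |58.2 − 54.3| / 10.3 = 0.3786
Noncentrality parameter: δ = d·√(n/2) = 0.3786 × √(56/2) = 2.0036
Critical value for a two-sided test at α = 0.05: z_{α/2} = 1.960.
Power = Φ(δ − 1.960) + Φ(−δ − 1.960) = Φ(0.044) + Φ(-3.964) = 0.5174 + 0.0000 = 0.5174.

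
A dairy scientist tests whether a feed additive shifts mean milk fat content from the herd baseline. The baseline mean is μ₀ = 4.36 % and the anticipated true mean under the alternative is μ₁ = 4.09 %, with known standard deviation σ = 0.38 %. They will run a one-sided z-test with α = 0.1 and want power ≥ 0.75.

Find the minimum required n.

n = 8

Standardized effect: d = |μ₁ − μ₀| / σ = |4.09 − 4.36| / 0.38 = 0.7105
For power 0.75 need Φ(δ − z_{0.1}) = 0.75, so δ = z_{0.1} + z_{0.25} = 1.282 + 0.674 = 1.956.
δ = d·√n ⇒ n = (δ/d)² = (1.956 / 0.7105)² = 7.58.
Round up to the next whole unit.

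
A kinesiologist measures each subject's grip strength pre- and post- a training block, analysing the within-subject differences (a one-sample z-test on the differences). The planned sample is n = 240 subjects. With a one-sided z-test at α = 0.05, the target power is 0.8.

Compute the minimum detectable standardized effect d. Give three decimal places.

d ≈ 0.161

Required noncentrality: δ = z_{0.05} + z_{0.20} = 1.645 + 0.842 = 2.486.
δ = d·√n ⇒ d = δ/√n = 2.486/√240 = 0.1605.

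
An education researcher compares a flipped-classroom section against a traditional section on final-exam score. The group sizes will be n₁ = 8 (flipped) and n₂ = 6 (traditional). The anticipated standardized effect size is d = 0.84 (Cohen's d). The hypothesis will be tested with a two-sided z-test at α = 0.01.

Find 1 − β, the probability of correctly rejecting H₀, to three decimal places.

Power ≈ 0.154

Noncentrality parameter: δ = d / √(1/n₁ + 1/n₂) = 0.84 / √(1/8 + 1/6) = 1.5554
Two-sided α = 0.01 → critical value z_{0.005} = 2.576.
Power = Φ(δ − 2.576) + Φ(−δ − 2.576) = Φ(-1.020) + Φ(-4.131) = 0.1538 + 0.0000 = 0.1538.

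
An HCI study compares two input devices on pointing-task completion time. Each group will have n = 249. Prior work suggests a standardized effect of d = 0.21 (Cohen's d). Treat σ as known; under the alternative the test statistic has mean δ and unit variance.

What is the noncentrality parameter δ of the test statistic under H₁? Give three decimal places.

δ = d·√(n/2) = 0.21 × √(249/2) = 2.3432

δ ≈ 2.343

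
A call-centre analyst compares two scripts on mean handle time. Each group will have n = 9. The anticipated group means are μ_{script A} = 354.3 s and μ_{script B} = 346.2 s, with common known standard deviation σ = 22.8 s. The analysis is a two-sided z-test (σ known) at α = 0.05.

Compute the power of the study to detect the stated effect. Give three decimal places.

Standardized effect: d = |μ_{script A} − μ_{script B}| / σ = |354.3 − 346.2| / 22.8 = 0.3553
Noncentrality parameter: λ = d·√(n/2) = 0.3553 × √(9/2) = 0.7536
Two-sided α = 0.05 → critical value z_{0.025} = 1.960.
Power = Φ(λ − 1.960) + Φ(−λ − 1.960) = Φ(-1.206) + Φ(-2.714) = 0.1138 + 0.0033 = 0.1172.

Power ≈ 0.117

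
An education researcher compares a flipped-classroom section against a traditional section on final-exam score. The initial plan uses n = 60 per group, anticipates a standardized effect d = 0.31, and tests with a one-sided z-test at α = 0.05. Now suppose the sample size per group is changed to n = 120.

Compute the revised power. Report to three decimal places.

Power ≈ 0.775

With n = 120 per group: δ = d·√(n/2) = 0.31 × √(120/2) = 2.4012. Critical value z_{0.05} = 1.645.
Revised power = P(Z > 1.645 − δ) = Φ(0.756) = 0.7753.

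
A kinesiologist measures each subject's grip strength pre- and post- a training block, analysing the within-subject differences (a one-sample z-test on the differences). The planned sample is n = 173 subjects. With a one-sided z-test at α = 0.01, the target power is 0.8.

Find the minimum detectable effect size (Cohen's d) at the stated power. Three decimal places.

d ≈ 0.241

Need Φ(δ − 2.326) = 0.8, so δ = 2.326 + 0.842 = 3.168.
δ = d·√n ⇒ d = δ/√n = 3.168/√173 = 0.2409.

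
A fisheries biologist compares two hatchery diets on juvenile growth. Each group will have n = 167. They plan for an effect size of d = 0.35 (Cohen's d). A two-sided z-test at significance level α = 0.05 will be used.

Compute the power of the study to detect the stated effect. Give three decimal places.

Noncentrality parameter: δ = d·√(n/2) = 0.35 × √(167/2) = 3.1982
Two-sided α = 0.05 → critical value z_{0.025} = 1.960.
Power = Φ(δ − 1.960) + Φ(−δ − 1.960) = Φ(1.238) + Φ(-5.158) = 0.8922 + 0.0000 = 0.8922.

Power ≈ 0.892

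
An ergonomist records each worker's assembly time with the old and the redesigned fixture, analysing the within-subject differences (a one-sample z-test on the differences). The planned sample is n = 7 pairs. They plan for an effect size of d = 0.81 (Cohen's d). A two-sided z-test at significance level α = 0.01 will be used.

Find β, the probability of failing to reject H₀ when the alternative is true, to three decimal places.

Noncentrality parameter: λ = d·√n = 0.81 × √7 = 2.1431
Critical value for a two-sided test at α = 0.01: z_{α/2} = 2.576.
Power = Φ(λ − 2.576) + Φ(−λ − 2.576) = Φ(-0.433) + Φ(-4.719) = 0.3326 + 0.0000 = 0.3326.
Type II error: β = 1 − power = 1 − 0.3326 = 0.6674.

β ≈ 0.667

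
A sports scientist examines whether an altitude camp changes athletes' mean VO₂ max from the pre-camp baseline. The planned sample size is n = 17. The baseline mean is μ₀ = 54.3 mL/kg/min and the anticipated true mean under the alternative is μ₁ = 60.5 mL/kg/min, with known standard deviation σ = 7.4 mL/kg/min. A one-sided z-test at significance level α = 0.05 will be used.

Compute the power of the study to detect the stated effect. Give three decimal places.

Power ≈ 0.965

Standardized effect: d = |μ₁ − μ₀| / σ = |60.5 − 54.3| / 7.4 = 0.8378
Noncentrality parameter: λ = d·√n = 0.8378 × √17 = 3.4545
One-sided α = 0.05 → critical value z_{0.05} = 1.645.
Power = P(Z > 1.645 − λ) = Φ(1.810) = 0.9648.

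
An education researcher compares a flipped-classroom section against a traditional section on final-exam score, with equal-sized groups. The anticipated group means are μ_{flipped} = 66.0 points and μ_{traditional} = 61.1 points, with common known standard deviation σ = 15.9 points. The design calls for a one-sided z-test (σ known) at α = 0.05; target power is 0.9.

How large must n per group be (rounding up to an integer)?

n = 181 per group

Standardized effect: d = |μ_{flipped} − μ_{traditional}| / σ = |66.0 − 61.1| / 15.9 = 0.3082
Set Φ(δ − 1.645) = 0.9; then δ − 1.645 = Φ⁻¹(0.9) = 1.282, giving δ = 2.926.
δ = d·√(n/2) ⇒ n = 2(δ/d)² = 2 × (2.926 / 0.3082)² = 180.34.
Round up to the next whole unit.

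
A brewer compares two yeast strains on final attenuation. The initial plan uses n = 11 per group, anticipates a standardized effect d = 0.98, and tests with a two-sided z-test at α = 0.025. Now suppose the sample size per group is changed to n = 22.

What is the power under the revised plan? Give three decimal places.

Power ≈ 0.843

With n = 22 per group: δ = d·√(n/2) = 0.98 × √(22/2) = 3.2503. Critical value z_{0.0125} = 2.241.
Revised power = Φ(δ − 2.241) + Φ(−δ − 2.241) = Φ(1.009) + Φ(-5.492) = 0.8435 + 0.0000 = 0.8435.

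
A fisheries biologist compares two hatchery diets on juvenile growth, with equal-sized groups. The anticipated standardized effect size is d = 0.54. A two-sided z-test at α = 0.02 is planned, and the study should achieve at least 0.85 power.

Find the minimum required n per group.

n = 78 per group

For power 0.85 need Φ(δ − z_{0.01}) = 0.85, so δ = z_{0.01} + z_{0.15} = 2.326 + 1.036 = 3.363.
(The Φ(−δ − z_{α/2}) term is vanishingly small for δ > 0 and is dropped in the standard sample-size formula.)
δ = d·√(n/2) ⇒ n = 2(δ/d)² = 2 × (3.363 / 0.54)² = 77.56.
Round up to the next whole unit.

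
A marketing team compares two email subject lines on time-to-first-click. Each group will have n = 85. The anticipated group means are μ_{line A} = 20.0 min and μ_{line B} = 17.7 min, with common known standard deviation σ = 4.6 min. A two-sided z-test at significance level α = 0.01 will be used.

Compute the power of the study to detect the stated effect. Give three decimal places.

Power ≈ 0.753

Standardized effect: d = |μ_{line A} − μ_{line B}| / σ = |20.0 − 17.7| / 4.6 = 0.5000
Noncentrality parameter: δ = d·√(n/2) = 0.5000 × √(85/2) = 3.2596
Critical value for a two-sided test at α = 0.01: z_{α/2} = 2.576.
Power = Φ(δ − 2.576) + Φ(−δ − 2.576) = Φ(0.684) + Φ(-5.835) = 0.7529 + 0.0000 = 0.7529.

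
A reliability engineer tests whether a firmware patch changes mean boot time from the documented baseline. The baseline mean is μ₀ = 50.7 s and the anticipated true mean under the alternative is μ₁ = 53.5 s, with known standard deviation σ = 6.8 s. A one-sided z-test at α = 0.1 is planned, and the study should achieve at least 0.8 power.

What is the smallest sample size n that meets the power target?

Standardized effect: d = |μ₁ − μ₀| / σ = |53.5 − 50.7| / 6.8 = 0.4118
For power 0.8 need Φ(δ − z_{0.1}) = 0.8, so δ = z_{0.1} + z_{0.20} = 1.282 + 0.842 = 2.123.
δ = d·√n ⇒ n = (δ/d)² = (2.123 / 0.4118)² = 26.59.
Rounding up, n = 27.

n = 27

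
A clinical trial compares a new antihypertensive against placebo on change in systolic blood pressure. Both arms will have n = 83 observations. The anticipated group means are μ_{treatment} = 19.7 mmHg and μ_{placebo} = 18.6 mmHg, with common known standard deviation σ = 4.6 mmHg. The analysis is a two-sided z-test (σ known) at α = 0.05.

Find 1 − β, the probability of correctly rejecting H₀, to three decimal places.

Standardized effect: d = |μ_{treatment} − μ_{placebo}| / σ = |19.7 − 18.6| / 4.6 = 0.2391
Noncentrality parameter: δ = d·√(n/2) = 0.2391 × √(83/2) = 1.5405
Two-sided α = 0.05 → critical value z_{0.025} = 1.960.
Power = Φ(δ − 1.960) + Φ(−δ − 1.960) = Φ(-0.419) + Φ(-3.500) = 0.3374 + 0.0002 = 0.3377.

Power ≈ 0.338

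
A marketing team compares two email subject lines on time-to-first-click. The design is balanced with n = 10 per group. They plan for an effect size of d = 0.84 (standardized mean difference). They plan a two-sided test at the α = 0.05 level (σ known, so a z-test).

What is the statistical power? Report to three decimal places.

Power ≈ 0.468

Noncentrality parameter: δ = d·√(n/2) = 0.84 × √(10/2) = 1.8783
Critical value for a two-sided test at α = 0.05: z_{α/2} = 1.960.
Power = Φ(δ − 1.960) + Φ(−δ − 1.960) = Φ(-0.082) + Φ(-3.838) = 0.4675 + 0.0001 = 0.4675.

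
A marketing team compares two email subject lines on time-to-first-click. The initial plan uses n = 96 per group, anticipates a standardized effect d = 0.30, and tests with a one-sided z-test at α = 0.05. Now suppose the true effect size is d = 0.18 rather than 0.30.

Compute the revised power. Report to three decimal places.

Power ≈ 0.345

With d = 0.18: δ = d·√(n/2) = 0.18 × √(96/2) = 1.2471. Critical value z_{0.05} = 1.645.
Revised power = Φ(δ − 1.645) = Φ(-0.398) = 0.3454.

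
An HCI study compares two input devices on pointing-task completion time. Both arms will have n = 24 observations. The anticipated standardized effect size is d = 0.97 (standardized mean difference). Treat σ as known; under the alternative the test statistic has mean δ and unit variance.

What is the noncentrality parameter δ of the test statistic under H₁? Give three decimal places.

The noncentrality parameter scales effect size by the design's sample-size factor: δ = d·√(n/2) = 0.97 × √(24/2) = 3.3602

δ ≈ 3.360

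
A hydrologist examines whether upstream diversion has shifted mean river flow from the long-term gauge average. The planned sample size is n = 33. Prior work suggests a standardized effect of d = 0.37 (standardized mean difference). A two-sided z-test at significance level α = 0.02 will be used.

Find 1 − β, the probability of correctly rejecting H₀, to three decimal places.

Power ≈ 0.420

Noncentrality parameter: δ = d·√n = 0.37 × √33 = 2.1255
Critical value for a two-sided test at α = 0.02: z_{α/2} = 2.326.
Power = Φ(δ − 2.326) + Φ(−δ − 2.326) = Φ(-0.201) + Φ(-4.452) = 0.4204 + 0.0000 = 0.4204.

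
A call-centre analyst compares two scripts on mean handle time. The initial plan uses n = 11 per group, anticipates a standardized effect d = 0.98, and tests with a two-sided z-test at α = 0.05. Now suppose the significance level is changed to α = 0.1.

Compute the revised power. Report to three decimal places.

Power ≈ 0.743

δ = d·√(n/2) = 0.98 × √(11/2) = 2.2983 (unchanged). New critical value: z_{0.05} = 1.645.
Revised power = Φ(δ − 1.645) + Φ(−δ − 1.645) = Φ(0.653) + Φ(-3.943) = 0.7433 + 0.0000 = 0.7433.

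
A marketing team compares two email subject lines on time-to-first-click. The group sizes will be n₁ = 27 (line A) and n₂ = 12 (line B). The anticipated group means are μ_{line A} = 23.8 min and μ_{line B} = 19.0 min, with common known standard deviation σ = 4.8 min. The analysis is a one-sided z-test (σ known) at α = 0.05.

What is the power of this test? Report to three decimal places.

Power ≈ 0.892

Standardized effect: d = |μ_{line A} − μ_{line B}| / σ = |23.8 − 19.0| / 4.8 = 1.0000
Noncentrality parameter: δ = d / √(1/n₁ + 1/n₂) = 1.0000 / √(1/27 + 1/12) = 2.8823
Critical value for a one-sided test at α = 0.05: z_α = 1.645.
Power = Φ(δ − 1.645) = Φ(1.237) = 0.8920.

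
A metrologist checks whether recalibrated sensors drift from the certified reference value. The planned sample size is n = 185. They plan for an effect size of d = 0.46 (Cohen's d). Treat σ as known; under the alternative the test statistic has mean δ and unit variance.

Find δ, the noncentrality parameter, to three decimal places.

δ ≈ 6.257

δ = d·√n = 0.46 × √185 = 6.2567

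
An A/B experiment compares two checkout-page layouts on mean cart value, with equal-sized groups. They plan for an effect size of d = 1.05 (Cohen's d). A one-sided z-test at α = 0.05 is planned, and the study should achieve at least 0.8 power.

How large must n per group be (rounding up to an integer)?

n = 12 per group

For power 0.8 need Φ(δ − z_{0.05}) = 0.8, so δ = z_{0.05} + z_{0.20} = 1.645 + 0.842 = 2.486.
δ = d·√(n/2) ⇒ n = 2(δ/d)² = 2 × (2.486 / 1.05)² = 11.22.
Rounding up, n = 12 per group.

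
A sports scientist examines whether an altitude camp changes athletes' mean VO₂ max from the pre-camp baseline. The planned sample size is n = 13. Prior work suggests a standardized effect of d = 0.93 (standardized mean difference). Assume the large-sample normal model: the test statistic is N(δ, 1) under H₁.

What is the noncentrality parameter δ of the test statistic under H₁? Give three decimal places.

δ ≈ 3.353

The noncentrality parameter scales effect size by the design's sample-size factor: δ = d·√n = 0.93 × √13 = 3.3532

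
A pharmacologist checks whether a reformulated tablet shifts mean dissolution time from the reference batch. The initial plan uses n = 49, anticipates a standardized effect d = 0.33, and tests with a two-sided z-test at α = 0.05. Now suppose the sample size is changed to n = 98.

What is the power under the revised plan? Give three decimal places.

With n = 98: δ = d·√n = 0.33 × √98 = 3.2668. Critical value z_{0.025} = 1.960.
Revised power = Φ(δ − 1.960) + Φ(−δ − 1.960) = Φ(1.307) + Φ(-5.227) = 0.9044 + 0.0000 = 0.9044.

Power ≈ 0.904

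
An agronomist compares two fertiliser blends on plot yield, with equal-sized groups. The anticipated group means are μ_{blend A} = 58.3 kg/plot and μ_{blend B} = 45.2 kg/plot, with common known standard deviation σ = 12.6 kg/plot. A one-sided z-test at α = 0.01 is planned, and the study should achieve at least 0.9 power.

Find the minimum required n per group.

Standardized effect: d = |μ_{blend A} − μ_{blend B}| / σ = |58.3 − 45.2| / 12.6 = 1.0397
Set Φ(δ − 2.326) = 0.9; then δ − 2.326 = Φ⁻¹(0.9) = 1.282, giving δ = 3.608.
δ = d·√(n/2) ⇒ n = 2(δ/d)² = 2 × (3.608 / 1.0397)² = 24.08.
Rounding up, n = 25 per group.

n = 25 per group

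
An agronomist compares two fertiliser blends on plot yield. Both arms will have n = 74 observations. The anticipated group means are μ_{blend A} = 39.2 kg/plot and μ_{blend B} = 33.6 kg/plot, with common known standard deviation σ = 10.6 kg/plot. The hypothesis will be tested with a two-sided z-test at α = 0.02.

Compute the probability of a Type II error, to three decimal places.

β ≈ 0.187

Standardized effect: d = |μ_{blend A} − μ_{blend B}| / σ = |39.2 − 33.6| / 10.6 = 0.5283
Noncentrality parameter: δ = d·√(n/2) = 0.5283 × √(74/2) = 3.2135
Two-sided α = 0.02 → critical value z_{0.01} = 2.326.
Power = Φ(δ − 2.326) + Φ(−δ − 2.326) = Φ(0.887) + Φ(-5.540) = 0.8125 + 0.0000 = 0.8125.
Type II error: β = 1 − power = 1 − 0.8125 = 0.1875.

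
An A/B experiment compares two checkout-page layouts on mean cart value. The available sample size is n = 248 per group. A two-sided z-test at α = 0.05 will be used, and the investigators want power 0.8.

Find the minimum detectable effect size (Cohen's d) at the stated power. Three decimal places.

d ≈ 0.252

Need Φ(δ − 1.960) = 0.8, so δ = 1.960 + 0.842 = 2.802.
(Lower-tail contribution to power is negligible for δ > 0.)
δ = d·√(n/2) ⇒ d = δ/√(n/2) = 2.802/√(248/2) = 0.2516.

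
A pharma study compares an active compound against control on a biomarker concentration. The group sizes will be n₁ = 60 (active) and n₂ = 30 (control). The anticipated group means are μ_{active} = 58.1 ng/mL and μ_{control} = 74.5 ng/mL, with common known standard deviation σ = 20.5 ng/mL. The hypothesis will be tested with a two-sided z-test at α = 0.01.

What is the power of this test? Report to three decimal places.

Power ≈ 0.842

Standardized effect: d = |μ_{active} − μ_{control}| / σ = |58.1 − 74.5| / 20.5 = 0.8000
Noncentrality parameter: λ = d / √(1/n₁ + 1/n₂) = 0.8000 / √(1/60 + 1/30) = 3.5777
Critical value for a two-sided test at α = 0.01: z_{α/2} = 2.576.
Power = Φ(λ − 2.576) + Φ(−λ − 2.576) = Φ(1.002) + Φ(-6.154) = 0.8418 + 0.0000 = 0.8418.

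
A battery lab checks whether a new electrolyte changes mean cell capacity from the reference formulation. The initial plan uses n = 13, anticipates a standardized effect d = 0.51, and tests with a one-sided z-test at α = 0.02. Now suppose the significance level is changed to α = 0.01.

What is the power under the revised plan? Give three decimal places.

Power ≈ 0.313

δ = d·√n = 0.51 × √13 = 1.8388 (unchanged). New critical value: z_{0.01} = 2.326.
Revised power = Φ(δ − 2.326) = Φ(-0.488) = 0.3129.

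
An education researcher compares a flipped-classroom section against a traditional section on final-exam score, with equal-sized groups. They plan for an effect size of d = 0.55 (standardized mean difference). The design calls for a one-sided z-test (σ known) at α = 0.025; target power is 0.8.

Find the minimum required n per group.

n = 52 per group

Set Φ(δ − 1.960) = 0.8; then δ − 1.960 = Φ⁻¹(0.8) = 0.842, giving δ = 2.802.
δ = d·√(n/2) ⇒ n = 2(δ/d)² = 2 × (2.802 / 0.55)² = 51.89.
Round up to the next whole unit.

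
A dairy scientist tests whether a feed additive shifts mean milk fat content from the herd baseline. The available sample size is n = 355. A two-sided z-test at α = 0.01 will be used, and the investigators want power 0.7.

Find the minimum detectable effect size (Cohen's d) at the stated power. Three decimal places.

Required noncentrality: δ = z_{0.005} + z_{0.30} = 2.576 + 0.524 = 3.100.
(Lower-tail contribution to power is negligible for δ > 0.)
δ = d·√n ⇒ d = δ/√n = 3.100/√355 = 0.1645.

d ≈ 0.165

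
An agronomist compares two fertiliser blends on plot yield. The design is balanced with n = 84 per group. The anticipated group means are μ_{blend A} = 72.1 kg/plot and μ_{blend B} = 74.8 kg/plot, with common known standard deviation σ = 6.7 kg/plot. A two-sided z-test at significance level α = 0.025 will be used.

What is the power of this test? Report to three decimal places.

Power ≈ 0.644

Standardized effect: d = |μ_{blend A} − μ_{blend B}| / σ = |72.1 − 74.8| / 6.7 = 0.4030
Noncentrality parameter: δ = d·√(n/2) = 0.4030 × √(84/2) = 2.6116
Two-sided α = 0.025 → critical value z_{0.0125} = 2.241.
Power = Φ(δ − 2.241) + Φ(−δ − 2.241) = Φ(0.370) + Φ(-4.853) = 0.6444 + 0.0000 = 0.6444.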